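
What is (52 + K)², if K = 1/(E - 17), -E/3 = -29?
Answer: 13256881/4900 ≈ 2705.5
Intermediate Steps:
E = 87 (E = -3*(-29) = 87)
K = 1/70 (K = 1/(87 - 17) = 1/70 ≈ 0.014286)
(52 + K)² = (52 + 1/70)² = (3641/70)² = 13256881/4900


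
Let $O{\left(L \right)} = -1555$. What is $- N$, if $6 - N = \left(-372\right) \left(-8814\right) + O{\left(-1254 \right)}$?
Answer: $3277247$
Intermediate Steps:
$N = -3277247$ ($N = 6 - \left(\left(-372\right) \left(-8814\right) - 1555\right) = 6 - \left(3278808 - 1555\right) = 6 - 3277253 = -3277247$)
$- N = \left(-1\right) \left(-3277247\right) = 3277247$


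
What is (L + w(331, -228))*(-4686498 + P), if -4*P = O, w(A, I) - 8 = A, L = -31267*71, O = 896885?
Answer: 21799841680493/2 ≈ 1.0900e+13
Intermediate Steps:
L = -2219957
w(A, I) = 8 + A
P = -896885/4 (P = -1/4*896885 = -896885/4 ≈ -2.2422e+5)
(L + w(331, -228))*(-4686498 + P) = (-2219957 + (8 + 331))*(-4686498 - 896885/4) = (-2219957 + 339)*(-19642877/4) = -2219618*(-19642877/4) = 21799841680493/2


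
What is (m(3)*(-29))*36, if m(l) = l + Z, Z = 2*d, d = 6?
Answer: -15660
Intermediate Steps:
Z = 12 (Z = 2*6 = 12)
m(l) = 12 + l (m(l) = l + 12 = 12 + l)
(m(3)*(-29))*36 = ((12 + 3)*(-29))*36 = (15*(-29))*36 = -435*36 = -15660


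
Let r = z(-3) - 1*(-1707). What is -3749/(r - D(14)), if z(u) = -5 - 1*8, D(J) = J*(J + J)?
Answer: -3749/1302 ≈ -2.8794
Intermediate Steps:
D(J) = 2*J² (D(J) = J*(2*J) = 2*J²)
z(u) = -13 (z(u) = -5 - 8 = -13)
r = 1694 (r = -13 - 1*(-1707) = -13 + 1707 = 1694)
-3749/(r - D(14)) = -3749/(1694 - 2*14²) = -3749/(1694 - 2*196) = -3749/(1694 - 1*392) = -3749/(1694 - 392) = -3749/1302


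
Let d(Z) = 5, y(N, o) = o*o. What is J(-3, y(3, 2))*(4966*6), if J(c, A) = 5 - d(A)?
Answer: 0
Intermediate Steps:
y(N, o) = o²
J(c, A) = 0 (J(c, A) = 5 - 1*5 = 5 - 5 = 0)
J(-3, y(3, 2))*(4966*6) = 0*(4966*6) = 0*29796 = 0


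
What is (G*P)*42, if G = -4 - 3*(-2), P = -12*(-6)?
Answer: 6048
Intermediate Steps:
P = 72
G = 2 (G = -4 + 6 = 2)
(G*P)*42 = (2*72)*42 = 144*42 = 6048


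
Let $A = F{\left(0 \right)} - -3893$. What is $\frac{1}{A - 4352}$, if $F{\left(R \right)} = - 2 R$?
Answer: $- \frac{1}{459} \approx -0.0021787$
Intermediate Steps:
$A = 3893$ ($A = \left(-2\right) 0 - -3893 = 0 + 3893 = 3893$)
$\frac{1}{A - 4352} = \frac{1}{3893 - 4352} = \frac{1}{-459} = - \frac{1}{459}$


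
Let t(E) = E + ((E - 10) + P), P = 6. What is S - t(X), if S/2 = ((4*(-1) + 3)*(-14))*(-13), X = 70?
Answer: -500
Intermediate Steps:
t(E) = -4 + 2*E (t(E) = E + ((E - 10) + 6) = E + ((-10 + E) + 6) = E + (-4 + E) = -4 + 2*E)
S = -364 (S = 2*(((4*(-1) + 3)*(-14))*(-13)) = 2*(((-4 + 3)*(-14))*(-13)) = 2*(-1*(-14)*(-13)) = 2*(14*(-13)) = 2*(-182) = -364)
S - t(X) = -364 - (-4 + 2*70) = -364 - (-4 + 140) = -364 - 1*136 = -364 - 136 = -500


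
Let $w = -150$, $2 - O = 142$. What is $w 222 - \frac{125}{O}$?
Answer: $- \frac{932375}{28} \approx -33299.0$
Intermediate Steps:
$O = -140$ ($O = 2 - 142 = -140$)
$w 222 - \frac{125}{O} = \left(-150\right) 222 - \frac{125}{-140} = -33300 - - \frac{25}{28} = -33300 + \frac{25}{28} = - \frac{932375}{28}$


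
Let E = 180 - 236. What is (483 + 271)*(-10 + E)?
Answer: -49764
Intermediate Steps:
E = -56
(483 + 271)*(-10 + E) = (483 + 271)*(-10 - 56) = 754*(-66) = -49764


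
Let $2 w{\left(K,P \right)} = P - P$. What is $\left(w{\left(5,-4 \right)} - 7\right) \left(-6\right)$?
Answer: $42$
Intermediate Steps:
$w{\left(K,P \right)} = 0$ ($w{\left(K,P \right)} = \frac{P - P}{2} = \frac{1}{2} \cdot 0 = 0$)
$\left(w{\left(5,-4 \right)} - 7\right) \left(-6\right) = \left(0 - 7\right) \left(-6\right) = \left(-7\right) \left(-6\right) = 42$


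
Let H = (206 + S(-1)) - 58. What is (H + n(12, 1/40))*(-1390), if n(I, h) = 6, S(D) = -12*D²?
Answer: -197380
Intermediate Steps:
H = 136 (H = (206 - 12*(-1)²) - 58 = (206 - 12*1) - 58 = (206 - 12) - 58 = 194 - 58 = 136)
(H + n(12, 1/40))*(-1390) = (136 + 6)*(-1390) = 142*(-1390) = -197380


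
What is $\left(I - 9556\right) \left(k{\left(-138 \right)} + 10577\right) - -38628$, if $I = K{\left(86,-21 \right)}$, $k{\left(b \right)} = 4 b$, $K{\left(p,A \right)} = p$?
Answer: $-94898122$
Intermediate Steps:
$I = 86$
$\left(I - 9556\right) \left(k{\left(-138 \right)} + 10577\right) - -38628 = \left(86 - 9556\right) \left(4 \left(-138\right) + 10577\right) - -38628 = - 9470 \left(-552 + 10577\right) + 38628 = \left(-9470\right) 10025 + 38628 = -94936750 + 38628 = -94898122$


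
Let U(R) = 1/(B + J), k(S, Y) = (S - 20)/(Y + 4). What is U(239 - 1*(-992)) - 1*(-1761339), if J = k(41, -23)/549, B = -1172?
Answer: 7177546249812/4075051 ≈ 1.7613e+6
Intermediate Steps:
k(S, Y) = (-20 + S)/(4 + Y)
J = -7/3477 (J = ((-20 + 41)/(4 - 23))/549 = (21/(-19))*(1/549) = -1/19*21*(1/549) = -21/19*1/549 = -7/3477 ≈ -0.0020132)
U(R) = -3477/4075051 (U(R) = 1/(-1172 - 7/3477) = 1/(-4075051/3477) = -3477/4075051)
U(239 - 1*(-992)) - 1*(-1761339) = -3477/4075051 - 1*(-1761339) = -3477/4075051 + 1761339 = 7177546249812/4075051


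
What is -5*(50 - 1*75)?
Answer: 125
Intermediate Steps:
-5*(50 - 1*75) = -5*(50 - 75) = -5*(-25) = 125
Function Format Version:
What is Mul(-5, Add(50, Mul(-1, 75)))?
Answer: 125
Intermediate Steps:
Mul(-5, Add(50, Mul(-1, 75))) = Mul(-5, Add(50, -75)) = Mul(-5, -25) = 125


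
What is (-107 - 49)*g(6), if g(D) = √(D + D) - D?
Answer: 936 - 312*√3 ≈ 395.60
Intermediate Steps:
g(D) = -D + √2*√D (g(D) = √(2*D) - D = √2*√D - D = -D + √2*√D)
(-107 - 49)*g(6) = (-107 - 49)*(-1*6 + √2*√6) = -156*(-6 + 2*√3) = 936 - 312*√3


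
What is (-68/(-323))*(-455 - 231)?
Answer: -2744/19 ≈ -144.42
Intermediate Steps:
(-68/(-323))*(-455 - 231) = -68*(-1/323)*(-686) = (4/19)*(-686) = -2744/19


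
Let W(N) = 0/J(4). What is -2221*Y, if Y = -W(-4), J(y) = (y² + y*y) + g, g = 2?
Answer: 0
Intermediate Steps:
J(y) = 2 + 2*y² (J(y) = (y² + y*y) + 2 = (y² + y²) + 2 = 2*y² + 2 = 2 + 2*y²)
W(N) = 0 (W(N) = 0/(2 + 2*4²) = 0/(2 + 2*16) = 0/(2 + 32) = 0/34 = 0*(1/34) = 0)
Y = 0 (Y = -1*0 = 0)
-2221*Y = -2221*0 = 0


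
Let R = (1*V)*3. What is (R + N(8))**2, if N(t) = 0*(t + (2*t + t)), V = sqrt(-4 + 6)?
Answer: 18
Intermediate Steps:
V = sqrt(2) ≈ 1.4142
R = 3*sqrt(2) (R = (1*sqrt(2))*3 = sqrt(2)*3 = 3*sqrt(2) ≈ 4.2426)
N(t) = 0 (N(t) = 0*(t + 3*t) = 0*(4*t) = 0)
(R + N(8))**2 = (3*sqrt(2) + 0)**2 = (3*sqrt(2))**2 = 18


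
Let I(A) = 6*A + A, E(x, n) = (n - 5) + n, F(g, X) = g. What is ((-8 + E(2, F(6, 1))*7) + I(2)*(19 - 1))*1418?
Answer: 415474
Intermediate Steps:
E(x, n) = -5 + 2*n (E(x, n) = (-5 + n) + n = -5 + 2*n)
I(A) = 7*A
((-8 + E(2, F(6, 1))*7) + I(2)*(19 - 1))*1418 = ((-8 + (-5 + 2*6)*7) + (7*2)*(19 - 1))*1418 = ((-8 + (-5 + 12)*7) + 14*18)*1418 = ((-8 + 7*7) + 252)*1418 = ((-8 + 49) + 252)*1418 = (41 + 252)*1418 = 293*1418 = 415474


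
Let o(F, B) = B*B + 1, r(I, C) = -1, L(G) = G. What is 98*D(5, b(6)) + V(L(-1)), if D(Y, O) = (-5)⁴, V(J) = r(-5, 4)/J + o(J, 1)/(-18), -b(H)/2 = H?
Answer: 551258/9 ≈ 61251.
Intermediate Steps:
b(H) = -2*H
o(F, B) = 1 + B² (o(F, B) = B² + 1 = 1 + B²)
V(J) = -⅑ - 1/J (V(J) = -1/J + (1 + 1²)/(-18) = -1/J + (1 + 1)*(-1/18) = -1/J + 2*(-1/18) = -1/J - ⅑ = -⅑ - 1/J)
D(Y, O) = 625
98*D(5, b(6)) + V(L(-1)) = 98*625 + (⅑)*(-9 - 1*(-1))/(-1) = 61250 + (⅑)*(-1)*(-9 + 1) = 61250 + (⅑)*(-1)*(-8) = 61250 + 8/9 = 551258/9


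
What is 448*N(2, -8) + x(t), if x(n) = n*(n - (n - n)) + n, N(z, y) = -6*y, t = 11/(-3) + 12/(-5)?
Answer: 4845316/225 ≈ 21535.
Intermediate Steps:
t = -91/15 (t = 11*(-1/3) + 12*(-1/5) = -11/3 - 12/5 = -91/15 ≈ -6.0667)
x(n) = n + n**2 (x(n) = n*(n - 1*0) + n = n*(n + 0) + n = n*n + n = n**2 + n = n + n**2)
448*N(2, -8) + x(t) = 448*(-6*(-8)) - 91*(1 - 91/15)/15 = 448*48 - 91/15*(-76/15) = 21504 + 6916/225 = 4845316/225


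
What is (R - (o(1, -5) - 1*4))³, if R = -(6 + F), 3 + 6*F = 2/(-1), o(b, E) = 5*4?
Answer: -2048383/216 ≈ -9483.3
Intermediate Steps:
o(b, E) = 20
F = -⅚ (F = -½ + (2/(-1))/6 = -½ + (2*(-1))/6 = -½ + (⅙)*(-2) = -½ - ⅓ = -⅚ ≈ -0.83333)
R = -31/6 (R = -(6 - ⅚) = -1*31/6 = -31/6 ≈ -5.1667)
(R - (o(1, -5) - 1*4))³ = (-31/6 - (20 - 1*4))³ = (-31/6 - (20 - 4))³ = (-31/6 - 1*16)³ = (-31/6 - 16)³ = (-127/6)³ = -2048383/216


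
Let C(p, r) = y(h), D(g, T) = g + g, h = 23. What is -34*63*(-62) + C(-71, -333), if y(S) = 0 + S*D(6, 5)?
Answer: 133080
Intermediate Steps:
D(g, T) = 2*g
y(S) = 12*S (y(S) = 0 + S*(2*6) = 0 + S*12 = 0 + 12*S = 12*S)
C(p, r) = 276 (C(p, r) = 12*23 = 276)
-34*63*(-62) + C(-71, -333) = -34*63*(-62) + 276 = -2142*(-62) + 276 = 132804 + 276 = 133080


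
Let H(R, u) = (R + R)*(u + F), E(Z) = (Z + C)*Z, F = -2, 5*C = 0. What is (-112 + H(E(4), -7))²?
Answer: 160000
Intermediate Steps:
C = 0 (C = (⅕)*0 = 0)
E(Z) = Z² (E(Z) = (Z + 0)*Z = Z*Z = Z²)
H(R, u) = 2*R*(-2 + u) (H(R, u) = (R + R)*(u - 2) = (2*R)*(-2 + u) = 2*R*(-2 + u))
(-112 + H(E(4), -7))² = (-112 + 2*4²*(-2 - 7))² = (-112 + 2*16*(-9))² = (-112 - 288)² = (-400)² = 160000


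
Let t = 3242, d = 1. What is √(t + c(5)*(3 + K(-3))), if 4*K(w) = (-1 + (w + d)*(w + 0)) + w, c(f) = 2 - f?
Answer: √12926/2 ≈ 56.846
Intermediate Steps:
K(w) = -¼ + w/4 + w*(1 + w)/4 (K(w) = ((-1 + (w + 1)*(w + 0)) + w)/4 = ((-1 + (1 + w)*w) + w)/4 = ((-1 + w*(1 + w)) + w)/4 = (-1 + w + w*(1 + w))/4 = -¼ + w/4 + w*(1 + w)/4)
√(t + c(5)*(3 + K(-3))) = √(3242 + (2 - 1*5)*(3 + (-¼ + (½)*(-3) + (¼)*(-3)²))) = √(3242 + (2 - 5)*(3 + (-¼ - 3/2 + (¼)*9))) = √(3242 - 3*(3 + (-¼ - 3/2 + 9/4))) = √(3242 - 3*(3 + ½)) = √(3242 - 3*7/2) = √(3242 - 21/2) = √(6463/2) = √12926/2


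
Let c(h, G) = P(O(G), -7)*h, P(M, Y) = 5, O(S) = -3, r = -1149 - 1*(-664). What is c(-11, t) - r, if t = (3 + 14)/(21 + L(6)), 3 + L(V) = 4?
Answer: 430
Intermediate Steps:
L(V) = 1 (L(V) = -3 + 4 = 1)
r = -485 (r = -1149 + 664 = -485)
t = 17/22 (t = (3 + 14)/(21 + 1) = 17/22 ≈ 0.77273)
c(h, G) = 5*h
c(-11, t) - r = 5*(-11) - 1*(-485) = -55 + 485 = 430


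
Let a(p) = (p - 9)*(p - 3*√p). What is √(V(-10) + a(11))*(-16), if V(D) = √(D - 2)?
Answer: -16*√(22 - 6*√11 + 2*I*√3) ≈ -28.06 - 15.802*I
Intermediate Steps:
V(D) = √(-2 + D)
a(p) = (-9 + p)*(p - 3*√p)
√(V(-10) + a(11))*(-16) = √(√(-2 - 10) + (11² - 9*11 - 33*√11 + 27*√11))*(-16) = √(√(-12) + (121 - 99 - 33*√11 + 27*√11))*(-16) = √(2*I*√3 + (121 - 99 - 33*√11 + 27*√11))*(-16) = √(2*I*√3 + (22 - 6*√11))*(-16) = √(22 - 6*√11 + 2*I*√3)*(-16) = -16*√(22 - 6*√11 + 2*I*√3)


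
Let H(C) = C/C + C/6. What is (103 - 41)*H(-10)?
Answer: -124/3 ≈ -41.333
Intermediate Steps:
H(C) = 1 + C/6 (H(C) = 1 + C*(1/6) = 1 + C/6)
(103 - 41)*H(-10) = (103 - 41)*(1 + (1/6)*(-10)) = 62*(1 - 5/3) = 62*(-2/3) = -124/3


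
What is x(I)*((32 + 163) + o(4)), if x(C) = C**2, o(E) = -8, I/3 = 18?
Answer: 545292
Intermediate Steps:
I = 54 (I = 3*18 = 54)
x(I)*((32 + 163) + o(4)) = 54**2*((32 + 163) - 8) = 2916*(195 - 8) = 2916*187 = 545292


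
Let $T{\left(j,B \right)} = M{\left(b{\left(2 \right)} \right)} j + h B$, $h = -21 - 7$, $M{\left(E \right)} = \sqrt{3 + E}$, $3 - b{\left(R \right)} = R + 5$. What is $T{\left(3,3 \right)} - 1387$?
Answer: $-1471 + 3 i \approx -1471.0 + 3.0 i$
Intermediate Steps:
$b{\left(R \right)} = -2 - R$ ($b{\left(R \right)} = 3 - \left(R + 5\right) = 3 - \left(5 + R\right) = -2 - R$)
$h = -28$
$T{\left(j,B \right)} = - 28 B + i j$ ($T{\left(j,B \right)} = \sqrt{3 - 4} j - 28 B = \sqrt{-1} j - 28 B = i j - 28 B = - 28 B + i j$)
$T{\left(3,3 \right)} - 1387 = \left(\left(-28\right) 3 + i 3\right) - 1387 = \left(-84 + 3 i\right) - 1387 = -1471 + 3 i$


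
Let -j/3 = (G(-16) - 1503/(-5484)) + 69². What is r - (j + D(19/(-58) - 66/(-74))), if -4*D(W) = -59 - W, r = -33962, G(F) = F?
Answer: -77442002163/3922888 ≈ -19741.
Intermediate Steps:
D(W) = 59/4 + W/4 (D(W) = -(-59 - W)/4 = 59/4 + W/4)
j = -26023083/1828 (j = -3*((-16 - 1503/(-5484)) + 69²) = -3*((-16 - 1503*(-1/5484)) + 4761) = -3*((-16 + 501/1828) + 4761) = -3*(-28747/1828 + 4761) = -3*8674361/1828 = -26023083/1828 ≈ -14236.)
r - (j + D(19/(-58) - 66/(-74))) = -33962 - (-26023083/1828 + (59/4 + (19/(-58) - 66/(-74))/4)) = -33962 - (-26023083/1828 + (59/4 + (19*(-1/58) - 66*(-1/74))/4)) = -33962 - (-26023083/1828 + (59/4 + (-19/58 + 33/37)/4)) = -33962 - (-26023083/1828 + (59/4 + (¼)*(1211/2146))) = -33962 - (-26023083/1828 + (59/4 + 1211/8584)) = -33962 - (-26023083/1828 + 127825/8584) = -33962 - 1*(-55787120093/3922888) = -33962 + 55787120093/3922888 = -77442002163/3922888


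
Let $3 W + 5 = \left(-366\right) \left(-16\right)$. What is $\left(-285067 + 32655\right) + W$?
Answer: $- \frac{751385}{3} \approx -2.5046 \cdot 10^{5}$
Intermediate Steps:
$W = \frac{5851}{3}$ ($W = - \frac{5}{3} + \frac{\left(-366\right) \left(-16\right)}{3} = - \frac{5}{3} + \frac{1}{3} \cdot 5856 = - \frac{5}{3} + 1952 = \frac{5851}{3} \approx 1950.3$)
$\left(-285067 + 32655\right) + W = \left(-285067 + 32655\right) + \frac{5851}{3} = -252412 + \frac{5851}{3} = - \frac{751385}{3}$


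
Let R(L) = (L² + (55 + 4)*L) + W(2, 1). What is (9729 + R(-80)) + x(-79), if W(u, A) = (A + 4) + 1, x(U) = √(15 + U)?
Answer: 11415 + 8*I ≈ 11415.0 + 8.0*I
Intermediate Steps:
W(u, A) = 5 + A (W(u, A) = (4 + A) + 1 = 5 + A)
R(L) = 6 + L² + 59*L (R(L) = (L² + (55 + 4)*L) + (5 + 1) = (L² + 59*L) + 6 = 6 + L² + 59*L)
(9729 + R(-80)) + x(-79) = (9729 + (6 + (-80)² + 59*(-80))) + √(15 - 79) = (9729 + (6 + 6400 - 4720)) + √(-64) = (9729 + 1686) + 8*I = 11415 + 8*I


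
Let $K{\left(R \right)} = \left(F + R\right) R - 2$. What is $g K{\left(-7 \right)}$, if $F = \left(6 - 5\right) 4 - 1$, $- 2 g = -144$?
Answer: $1872$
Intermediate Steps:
$g = 72$ ($g = \left(- \frac{1}{2}\right) \left(-144\right) = 72$)
$F = 3$ ($F = \left(6 - 5\right) 4 - 1 = 1 \cdot 4 - 1 = 4 - 1 = 3$)
$K{\left(R \right)} = -2 + R \left(3 + R\right)$ ($K{\left(R \right)} = \left(3 + R\right) R - 2 = R \left(3 + R\right) - 2 = -2 + R \left(3 + R\right)$)
$g K{\left(-7 \right)} = 72 \left(-2 + \left(-7\right)^{2} + 3 \left(-7\right)\right) = 72 \left(-2 + 49 - 21\right) = 72 \cdot 26 = 1872$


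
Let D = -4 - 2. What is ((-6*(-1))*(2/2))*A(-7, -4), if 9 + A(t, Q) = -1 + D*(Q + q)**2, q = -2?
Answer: -1356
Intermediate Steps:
D = -6
A(t, Q) = -10 - 6*(-2 + Q)**2 (A(t, Q) = -9 + (-1 - 6*(Q - 2)**2) = -9 + (-1 - 6*(-2 + Q)**2) = -10 - 6*(-2 + Q)**2)
((-6*(-1))*(2/2))*A(-7, -4) = ((-6*(-1))*(2/2))*(-34 - 6*(-4)**2 + 24*(-4)) = (6*(2*(1/2)))*(-34 - 6*16 - 96) = (6*1)*(-34 - 96 - 96) = 6*(-226) = -1356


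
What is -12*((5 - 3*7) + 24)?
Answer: -96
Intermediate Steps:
-12*((5 - 3*7) + 24) = -12*((5 - 21) + 24) = -12*(-16 + 24) = -12*8 = -96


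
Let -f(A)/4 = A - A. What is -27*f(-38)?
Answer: 0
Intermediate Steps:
f(A) = 0 (f(A) = -4*(A - A) = -4*0 = 0)
-27*f(-38) = -27*0 = 0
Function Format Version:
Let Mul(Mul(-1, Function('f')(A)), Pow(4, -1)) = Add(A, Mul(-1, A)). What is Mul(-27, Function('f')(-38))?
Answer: 0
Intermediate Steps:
Function('f')(A) = 0 (Function('f')(A) = Mul(-4, Add(A, Mul(-1, A))) = Mul(-4, 0) = 0)
Mul(-27, Function('f')(-38)) = Mul(-27, 0) = 0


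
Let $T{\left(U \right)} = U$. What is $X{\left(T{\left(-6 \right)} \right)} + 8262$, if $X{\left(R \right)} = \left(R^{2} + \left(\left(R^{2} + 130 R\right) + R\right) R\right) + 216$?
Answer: $13014$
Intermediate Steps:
$X{\left(R \right)} = 216 + R^{2} + R \left(R^{2} + 131 R\right)$ ($X{\left(R \right)} = \left(R^{2} + \left(R^{2} + 131 R\right) R\right) + 216 = \left(R^{2} + R \left(R^{2} + 131 R\right)\right) + 216 = 216 + R^{2} + R \left(R^{2} + 131 R\right)$)
$X{\left(T{\left(-6 \right)} \right)} + 8262 = \left(216 + \left(-6\right)^{3} + 132 \left(-6\right)^{2}\right) + 8262 = \left(216 - 216 + 132 \cdot 36\right) + 8262 = \left(216 - 216 + 4752\right) + 8262 = 4752 + 8262 = 13014$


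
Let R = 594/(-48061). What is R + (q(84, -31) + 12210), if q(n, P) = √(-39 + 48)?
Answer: 586968399/48061 ≈ 12213.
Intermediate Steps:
q(n, P) = 3 (q(n, P) = √9 = 3)
R = -594/48061 (R = 594*(-1/48061) = -594/48061 ≈ -0.012359)
R + (q(84, -31) + 12210) = -594/48061 + (3 + 12210) = -594/48061 + 12213 = 586968399/48061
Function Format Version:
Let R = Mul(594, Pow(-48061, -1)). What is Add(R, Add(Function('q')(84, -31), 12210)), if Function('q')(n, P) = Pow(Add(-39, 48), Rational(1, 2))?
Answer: Rational(586968399, 48061) ≈ 12213.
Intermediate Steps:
Function('q')(n, P) = 3 (Function('q')(n, P) = Pow(9, Rational(1, 2)) = 3)
R = Rational(-594, 48061) (R = Mul(594, Rational(-1, 48061)) = Rational(-594, 48061) ≈ -0.012359)
Add(R, Add(Function('q')(84, -31), 12210)) = Add(Rational(-594, 48061), Add(3, 12210)) = Add(Rational(-594, 48061), 12213) = Rational(586968399, 48061)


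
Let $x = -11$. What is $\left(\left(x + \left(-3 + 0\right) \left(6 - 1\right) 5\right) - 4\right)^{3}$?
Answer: $-729000$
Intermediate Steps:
$\left(\left(x + \left(-3 + 0\right) \left(6 - 1\right) 5\right) - 4\right)^{3} = \left(\left(-11 + \left(-3 + 0\right) \left(6 - 1\right) 5\right) - 4\right)^{3} = \left(\left(-11 + - 3 \left(6 - 1\right) 5\right) - 4\right)^{3} = \left(\left(-11 + \left(-3\right) 5 \cdot 5\right) - 4\right)^{3} = \left(\left(-11 - 75\right) - 4\right)^{3} = \left(-86 - 4\right)^{3} = \left(-90\right)^{3} = -729000$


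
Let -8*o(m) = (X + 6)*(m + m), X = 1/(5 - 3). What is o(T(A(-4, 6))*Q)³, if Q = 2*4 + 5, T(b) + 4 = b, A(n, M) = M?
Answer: -4826809/64 ≈ -75419.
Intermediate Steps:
X = ½ (X = 1/2 = ½ ≈ 0.50000)
T(b) = -4 + b
Q = 13 (Q = 8 + 5 = 13)
o(m) = -13*m/8 (o(m) = -(½ + 6)*(m + m)/8 = -13*2*m/16 = -13*m/8)
o(T(A(-4, 6))*Q)³ = (-13*(-4 + 6)*13/8)³ = (-13*13/4)³ = (-13/8*26)³ = (-169/4)³ = -4826809/64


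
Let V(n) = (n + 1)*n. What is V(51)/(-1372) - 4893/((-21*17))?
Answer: 68648/5831 ≈ 11.773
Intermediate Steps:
V(n) = n*(1 + n) (V(n) = (1 + n)*n = n*(1 + n))
V(51)/(-1372) - 4893/((-21*17)) = (51*(1 + 51))/(-1372) - 4893/((-21*17)) = (51*52)*(-1/1372) - 4893/(-357) = 2652*(-1/1372) - 4893*(-1/357) = -663/343 + 233/17 = 68648/5831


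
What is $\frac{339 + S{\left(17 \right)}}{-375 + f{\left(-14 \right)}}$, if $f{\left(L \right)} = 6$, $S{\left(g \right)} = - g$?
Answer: $- \frac{322}{369} \approx -0.87263$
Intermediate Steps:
$\frac{339 + S{\left(17 \right)}}{-375 + f{\left(-14 \right)}} = \frac{339 - 17}{-375 + 6} = \frac{339 - 17}{-369} = 322 \left(- \frac{1}{369}\right) = - \frac{322}{369}$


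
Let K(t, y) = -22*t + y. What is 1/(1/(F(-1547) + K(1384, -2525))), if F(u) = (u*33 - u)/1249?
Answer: -41232781/1249 ≈ -33013.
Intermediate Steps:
F(u) = 32*u/1249 (F(u) = (33*u - u)*(1/1249) = (32*u)*(1/1249) = 32*u/1249)
K(t, y) = y - 22*t
1/(1/(F(-1547) + K(1384, -2525))) = 1/(1/((32/1249)*(-1547) + (-2525 - 22*1384))) = 1/(1/(-49504/1249 + (-2525 - 30448))) = 1/(1/(-49504/1249 - 32973)) = 1/(1/(-41232781/1249)) = 1/(-1249/41232781) = -41232781/1249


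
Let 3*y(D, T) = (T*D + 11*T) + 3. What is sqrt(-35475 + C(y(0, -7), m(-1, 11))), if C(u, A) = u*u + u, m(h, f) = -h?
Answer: I*sqrt(314021)/3 ≈ 186.79*I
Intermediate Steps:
y(D, T) = 1 + 11*T/3 + D*T/3 (y(D, T) = ((T*D + 11*T) + 3)/3 = ((D*T + 11*T) + 3)/3 = ((11*T + D*T) + 3)/3 = (3 + 11*T + D*T)/3 = 1 + 11*T/3 + D*T/3)
C(u, A) = u + u**2 (C(u, A) = u**2 + u = u + u**2)
sqrt(-35475 + C(y(0, -7), m(-1, 11))) = sqrt(-35475 + (1 + (11/3)*(-7) + (1/3)*0*(-7))*(1 + (1 + (11/3)*(-7) + (1/3)*0*(-7)))) = sqrt(-35475 + (1 - 77/3 + 0)*(1 + (1 - 77/3 + 0))) = sqrt(-35475 - 74*(1 - 74/3)/3) = sqrt(-35475 - 74/3*(-71/3)) = sqrt(-35475 + 5254/9) = sqrt(-314021/9) = I*sqrt(314021)/3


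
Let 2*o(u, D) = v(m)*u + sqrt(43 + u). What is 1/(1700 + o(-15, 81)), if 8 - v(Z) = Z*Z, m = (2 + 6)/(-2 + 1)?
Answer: 2120/4494393 - sqrt(7)/4494393 ≈ 0.00047111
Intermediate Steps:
m = -8 (m = 8/(-1) = 8*(-1) = -8)
v(Z) = 8 - Z**2 (v(Z) = 8 - Z*Z = 8 - Z**2)
o(u, D) = sqrt(43 + u)/2 - 28*u (o(u, D) = ((8 - 1*(-8)**2)*u + sqrt(43 + u))/2 = ((8 - 1*64)*u + sqrt(43 + u))/2 = ((8 - 64)*u + sqrt(43 + u))/2 = (-56*u + sqrt(43 + u))/2 = (sqrt(43 + u) - 56*u)/2 = sqrt(43 + u)/2 - 28*u)
1/(1700 + o(-15, 81)) = 1/(1700 + (sqrt(43 - 15)/2 - 28*(-15))) = 1/(1700 + (sqrt(28)/2 + 420)) = 1/(1700 + ((2*sqrt(7))/2 + 420)) = 1/(1700 + (sqrt(7) + 420)) = 1/(1700 + (420 + sqrt(7))) = 1/(2120 + sqrt(7))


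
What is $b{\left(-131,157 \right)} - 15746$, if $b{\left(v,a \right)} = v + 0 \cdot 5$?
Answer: $-15877$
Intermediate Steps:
$b{\left(v,a \right)} = v$ ($b{\left(v,a \right)} = v + 0 = v$)
$b{\left(-131,157 \right)} - 15746 = -131 - 15746 = -15877$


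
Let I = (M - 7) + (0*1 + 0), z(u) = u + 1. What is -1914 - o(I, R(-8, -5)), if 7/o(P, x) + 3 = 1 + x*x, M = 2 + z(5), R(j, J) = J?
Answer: -44029/23 ≈ -1914.3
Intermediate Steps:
z(u) = 1 + u
M = 8 (M = 2 + (1 + 5) = 2 + 6 = 8)
I = 1 (I = (8 - 7) + (0*1 + 0) = 1 + (0 + 0) = 1 + 0 = 1)
o(P, x) = 7/(-2 + x²) (o(P, x) = 7/(-3 + (1 + x*x)) = 7/(-3 + (1 + x²)) = 7/(-2 + x²))
-1914 - o(I, R(-8, -5)) = -1914 - 7/(-2 + (-5)²) = -1914 - 7/(-2 + 25) = -1914 - 7/23 = -44029/23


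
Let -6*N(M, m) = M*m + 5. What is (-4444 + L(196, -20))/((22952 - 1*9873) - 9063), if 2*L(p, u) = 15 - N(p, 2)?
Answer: -52841/48192 ≈ -1.0965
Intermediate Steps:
N(M, m) = -⅚ - M*m/6 (N(M, m) = -(M*m + 5)/6 = -(5 + M*m)/6 = -⅚ - M*m/6)
L(p, u) = 95/12 + p/6 (L(p, u) = (15 - (-⅚ - ⅙*p*2))/2 = (15 - (-⅚ - p/3))/2 = (15 + (⅚ + p/3))/2 = (95/6 + p/3)/2 = 95/12 + p/6)
(-4444 + L(196, -20))/((22952 - 1*9873) - 9063) = (-4444 + (95/12 + (⅙)*196))/((22952 - 1*9873) - 9063) = (-4444 + (95/12 + 98/3))/((22952 - 9873) - 9063) = (-4444 + 487/12)/(13079 - 9063) = -52841/12/4016 = -52841/12*1/4016 = -52841/48192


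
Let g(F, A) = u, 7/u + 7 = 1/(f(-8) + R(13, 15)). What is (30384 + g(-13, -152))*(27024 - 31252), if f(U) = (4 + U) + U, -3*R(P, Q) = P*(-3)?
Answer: -385375858/3 ≈ -1.2846e+8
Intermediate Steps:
R(P, Q) = P (R(P, Q) = -P*(-3)/3 = -(-1)*P = P)
f(U) = 4 + 2*U
u = -7/6 (u = 7/(-7 + 1/((4 + 2*(-8)) + 13)) = 7/(-7 + 1/((4 - 16) + 13)) = 7/(-7 + 1/(-12 + 13)) = 7/(-7 + 1/1) = 7/(-7 + 1) = 7/(-6) = 7*(-1/6) = -7/6 ≈ -1.1667)
g(F, A) = -7/6
(30384 + g(-13, -152))*(27024 - 31252) = (30384 - 7/6)*(27024 - 31252) = (182297/6)*(-4228) = -385375858/3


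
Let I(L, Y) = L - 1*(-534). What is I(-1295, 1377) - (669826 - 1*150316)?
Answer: -520271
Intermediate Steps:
I(L, Y) = 534 + L (I(L, Y) = L + 534 = 534 + L)
I(-1295, 1377) - (669826 - 1*150316) = (534 - 1295) - (669826 - 1*150316) = -761 - (669826 - 150316) = -761 - 1*519510 = -761 - 519510 = -520271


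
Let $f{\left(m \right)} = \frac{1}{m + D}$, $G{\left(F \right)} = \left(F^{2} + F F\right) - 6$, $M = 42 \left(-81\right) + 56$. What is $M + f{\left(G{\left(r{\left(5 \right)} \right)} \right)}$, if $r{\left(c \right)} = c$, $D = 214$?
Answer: $- \frac{863267}{258} \approx -3346.0$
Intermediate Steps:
$M = -3346$ ($M = -3402 + 56 = -3346$)
$G{\left(F \right)} = -6 + 2 F^{2}$ ($G{\left(F \right)} = \left(F^{2} + F^{2}\right) - 6 = 2 F^{2} - 6 = -6 + 2 F^{2}$)
$f{\left(m \right)} = \frac{1}{214 + m}$ ($f{\left(m \right)} = \frac{1}{m + 214} = \frac{1}{214 + m}$)
$M + f{\left(G{\left(r{\left(5 \right)} \right)} \right)} = -3346 + \frac{1}{214 - \left(6 - 2 \cdot 5^{2}\right)} = -3346 + \frac{1}{214 + \left(-6 + 2 \cdot 25\right)} = -3346 + \frac{1}{214 + \left(-6 + 50\right)} = -3346 + \frac{1}{214 + 44} = -3346 + \frac{1}{258} = - \frac{863267}{258}$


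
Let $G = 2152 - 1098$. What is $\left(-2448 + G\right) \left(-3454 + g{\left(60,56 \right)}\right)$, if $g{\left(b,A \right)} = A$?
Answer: $4736812$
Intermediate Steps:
$G = 1054$ ($G = 2152 - 1098 = 1054$)
$\left(-2448 + G\right) \left(-3454 + g{\left(60,56 \right)}\right) = \left(-2448 + 1054\right) \left(-3454 + 56\right) = \left(-1394\right) \left(-3398\right) = 4736812$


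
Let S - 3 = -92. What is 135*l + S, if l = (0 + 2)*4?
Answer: 991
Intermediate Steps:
S = -89 (S = 3 - 92 = -89)
l = 8 (l = 2*4 = 8)
135*l + S = 135*8 - 89 = 1080 - 89 = 991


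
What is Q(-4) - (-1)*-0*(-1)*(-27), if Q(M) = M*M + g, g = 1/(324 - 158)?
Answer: 2657/166 ≈ 16.006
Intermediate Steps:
g = 1/166 ≈ 0.0060241
Q(M) = 1/166 + M² (Q(M) = M*M + 1/166 = M² + 1/166 = 1/166 + M²)
Q(-4) - (-1)*-0*(-1)*(-27) = (1/166 + (-4)²) - (-1)*-0*(-1)*(-27) = (1/166 + 16) - (-1)*-74*0*(-27) = 2657/166 - (-1)*0*(-27) = 2657/166 - (-1)*0 = 2657/166 - 1*0 = 2657/166 + 0 = 2657/166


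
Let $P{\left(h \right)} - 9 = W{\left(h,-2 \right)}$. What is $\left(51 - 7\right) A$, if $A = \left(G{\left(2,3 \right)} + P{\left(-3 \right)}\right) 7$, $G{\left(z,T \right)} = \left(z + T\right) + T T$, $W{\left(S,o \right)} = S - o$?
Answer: $6776$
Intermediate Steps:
$P{\left(h \right)} = 11 + h$ ($P{\left(h \right)} = 9 + \left(h - -2\right) = 9 + \left(h + 2\right) = 9 + \left(2 + h\right) = 11 + h$)
$G{\left(z,T \right)} = T + z + T^{2}$ ($G{\left(z,T \right)} = \left(T + z\right) + T^{2} = T + z + T^{2}$)
$A = 154$ ($A = \left(\left(3 + 2 + 3^{2}\right) + \left(11 - 3\right)\right) 7 = \left(\left(3 + 2 + 9\right) + 8\right) 7 = \left(14 + 8\right) 7 = 22 \cdot 7 = 154$)
$\left(51 - 7\right) A = \left(51 - 7\right) 154 = 44 \cdot 154 = 6776$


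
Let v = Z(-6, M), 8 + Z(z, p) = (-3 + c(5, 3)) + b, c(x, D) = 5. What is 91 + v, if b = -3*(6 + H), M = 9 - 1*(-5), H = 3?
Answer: 58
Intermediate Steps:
M = 14 (M = 9 + 5 = 14)
b = -27 (b = -3*(6 + 3) = -3*9 = -27)
Z(z, p) = -33 (Z(z, p) = -8 + ((-3 + 5) - 27) = -8 + (2 - 27) = -8 - 25 = -33)
v = -33
91 + v = 91 - 33 = 58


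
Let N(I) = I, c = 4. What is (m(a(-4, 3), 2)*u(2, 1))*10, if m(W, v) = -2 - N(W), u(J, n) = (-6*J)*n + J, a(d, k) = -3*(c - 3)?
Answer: -100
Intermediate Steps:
a(d, k) = -3 (a(d, k) = -3*(4 - 3) = -3*1 = -3)
u(J, n) = J - 6*J*n (u(J, n) = -6*J*n + J = J - 6*J*n)
m(W, v) = -2 - W
(m(a(-4, 3), 2)*u(2, 1))*10 = ((-2 - 1*(-3))*(2*(1 - 6*1)))*10 = ((-2 + 3)*(2*(1 - 6)))*10 = (1*(2*(-5)))*10 = (1*(-10))*10 = -10*10 = -100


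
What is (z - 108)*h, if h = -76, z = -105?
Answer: 16188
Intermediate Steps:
(z - 108)*h = (-105 - 108)*(-76) = -213*(-76) = 16188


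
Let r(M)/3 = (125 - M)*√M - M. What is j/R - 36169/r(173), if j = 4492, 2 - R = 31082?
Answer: -96070823/16557870 + 578704*√173/368663 ≈ 14.845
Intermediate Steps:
R = -31080 (R = 2 - 1*31082 = 2 - 31082 = -31080)
r(M) = -3*M + 3*√M*(125 - M) (r(M) = 3*((125 - M)*√M - M) = 3*(√M*(125 - M) - M) = 3*(-M + √M*(125 - M)) = -3*M + 3*√M*(125 - M))
j/R - 36169/r(173) = 4492/(-31080) - 36169/(-3*173 - 519*√173 + 375*√173) = 4492*(-1/31080) - 36169/(-519 - 519*√173 + 375*√173) = -1123/7770 - 36169/(-519 - 519*√173 + 375*√173) = -1123/7770 - 36169/(-519 - 144*√173)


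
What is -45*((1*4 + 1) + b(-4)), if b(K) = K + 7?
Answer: -360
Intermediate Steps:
b(K) = 7 + K
-45*((1*4 + 1) + b(-4)) = -45*((1*4 + 1) + (7 - 4)) = -45*((4 + 1) + 3) = -45*(5 + 3) = -45*8 = -360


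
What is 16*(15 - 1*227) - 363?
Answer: -3755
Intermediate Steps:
16*(15 - 1*227) - 363 = 16*(15 - 227) - 363 = 16*(-212) - 363 = -3392 - 363 = -3755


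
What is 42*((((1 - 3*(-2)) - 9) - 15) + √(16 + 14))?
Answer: -714 + 42*√30 ≈ -483.96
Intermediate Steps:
42*((((1 - 3*(-2)) - 9) - 15) + √(16 + 14)) = 42*((((1 + 6) - 9) - 15) + √30) = 42*(((7 - 9) - 15) + √30) = 42*((-2 - 15) + √30) = 42*(-17 + √30) = -714 + 42*√30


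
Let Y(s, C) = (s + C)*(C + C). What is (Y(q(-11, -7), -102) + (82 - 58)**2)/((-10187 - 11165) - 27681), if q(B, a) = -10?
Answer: -23424/49033 ≈ -0.47772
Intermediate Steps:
Y(s, C) = 2*C*(C + s) (Y(s, C) = (C + s)*(2*C) = 2*C*(C + s))
(Y(q(-11, -7), -102) + (82 - 58)**2)/((-10187 - 11165) - 27681) = (2*(-102)*(-102 - 10) + (82 - 58)**2)/((-10187 - 11165) - 27681) = (2*(-102)*(-112) + 24**2)/(-21352 - 27681) = (22848 + 576)/(-49033) = 23424*(-1/49033) = -23424/49033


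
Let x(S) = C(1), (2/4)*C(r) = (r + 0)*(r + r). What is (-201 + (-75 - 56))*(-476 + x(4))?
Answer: 156704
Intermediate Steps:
C(r) = 4*r² (C(r) = 2*((r + 0)*(r + r)) = 2*(r*(2*r)) = 2*(2*r²) = 4*r²)
x(S) = 4 (x(S) = 4*1² = 4*1 = 4)
(-201 + (-75 - 56))*(-476 + x(4)) = (-201 + (-75 - 56))*(-476 + 4) = (-201 - 131)*(-472) = -332*(-472) = 156704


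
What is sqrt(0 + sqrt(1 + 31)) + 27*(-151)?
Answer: -4077 + 2*2**(1/4) ≈ -4074.6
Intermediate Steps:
sqrt(0 + sqrt(1 + 31)) + 27*(-151) = sqrt(0 + sqrt(32)) - 4077 = sqrt(0 + 4*sqrt(2)) - 4077 = sqrt(4*sqrt(2)) - 4077 = 2*2**(1/4) - 4077 = -4077 + 2*2**(1/4)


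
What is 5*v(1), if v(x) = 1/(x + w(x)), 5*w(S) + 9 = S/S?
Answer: -25/3 ≈ -8.3333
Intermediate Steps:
w(S) = -8/5 (w(S) = -9/5 + (S/S)/5 = -9/5 + (⅕)*1 = -9/5 + ⅕ = -8/5)
v(x) = 1/(-8/5 + x) (v(x) = 1/(x - 8/5) = 1/(-8/5 + x))
5*v(1) = 5*(5/(-8 + 5*1)) = 5*(5/(-8 + 5)) = 5*(5/(-3)) = 5*(5*(-⅓)) = 5*(-5/3) = -25/3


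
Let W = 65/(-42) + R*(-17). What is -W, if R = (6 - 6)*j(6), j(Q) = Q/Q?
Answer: 65/42 ≈ 1.5476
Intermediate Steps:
j(Q) = 1
R = 0 (R = (6 - 6)*1 = 0*1 = 0)
W = -65/42 (W = 65/(-42) + 0*(-17) = 65*(-1/42) + 0 = -65/42 + 0 = -65/42 ≈ -1.5476)
-W = -1*(-65/42) = 65/42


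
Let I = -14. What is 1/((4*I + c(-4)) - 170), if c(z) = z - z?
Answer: -1/226 ≈ -0.0044248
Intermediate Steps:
c(z) = 0
1/((4*I + c(-4)) - 170) = 1/((4*(-14) + 0) - 170) = 1/((-56 + 0) - 170) = 1/(-56 - 170) = 1/(-226) = -1/226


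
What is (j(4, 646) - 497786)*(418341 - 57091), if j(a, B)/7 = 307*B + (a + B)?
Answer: 323325252500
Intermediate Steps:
j(a, B) = 7*a + 2156*B (j(a, B) = 7*(307*B + (a + B)) = 7*(307*B + (B + a)) = 7*(a + 308*B) = 7*a + 2156*B)
(j(4, 646) - 497786)*(418341 - 57091) = ((7*4 + 2156*646) - 497786)*(418341 - 57091) = ((28 + 1392776) - 497786)*361250 = (1392804 - 497786)*361250 = 895018*361250 = 323325252500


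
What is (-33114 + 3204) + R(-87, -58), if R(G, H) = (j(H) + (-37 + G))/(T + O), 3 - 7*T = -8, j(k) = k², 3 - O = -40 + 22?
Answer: -2351550/79 ≈ -29766.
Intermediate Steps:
O = 21 (O = 3 - (-40 + 22) = 3 - 1*(-18) = 3 + 18 = 21)
T = 11/7 (T = 3/7 - ⅐*(-8) = 3/7 + 8/7 = 11/7 ≈ 1.5714)
R(G, H) = -259/158 + 7*G/158 + 7*H²/158 (R(G, H) = (H² + (-37 + G))/(11/7 + 21) = (-37 + G + H²)/(158/7) = (-37 + G + H²)*(7/158) = -259/158 + 7*G/158 + 7*H²/158)
(-33114 + 3204) + R(-87, -58) = (-33114 + 3204) + (-259/158 + (7/158)*(-87) + (7/158)*(-58)²) = -29910 + (-259/158 - 609/158 + (7/158)*3364) = -29910 + (-259/158 - 609/158 + 11774/79) = -29910 + 11340/79 = -2351550/79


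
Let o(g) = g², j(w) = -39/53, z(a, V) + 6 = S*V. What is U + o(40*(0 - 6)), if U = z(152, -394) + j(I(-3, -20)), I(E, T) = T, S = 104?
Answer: 880715/53 ≈ 16617.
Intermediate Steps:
z(a, V) = -6 + 104*V
j(w) = -39/53 (j(w) = -39*1/53 = -39/53)
U = -2172085/53 (U = (-6 + 104*(-394)) - 39/53 = (-6 - 40976) - 39/53 = -40982 - 39/53 = -2172085/53 ≈ -40983.)
U + o(40*(0 - 6)) = -2172085/53 + (40*(0 - 6))² = -2172085/53 + (40*(-6))² = -2172085/53 + (-240)² = -2172085/53 + 57600 = 880715/53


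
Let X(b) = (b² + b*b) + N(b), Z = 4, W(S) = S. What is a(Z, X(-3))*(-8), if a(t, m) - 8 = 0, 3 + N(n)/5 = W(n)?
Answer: -64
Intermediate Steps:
N(n) = -15 + 5*n
X(b) = -15 + 2*b² + 5*b (X(b) = (b² + b*b) + (-15 + 5*b) = (b² + b²) + (-15 + 5*b) = 2*b² + (-15 + 5*b) = -15 + 2*b² + 5*b)
a(t, m) = 8 (a(t, m) = 8 + 0 = 8)
a(Z, X(-3))*(-8) = 8*(-8) = -64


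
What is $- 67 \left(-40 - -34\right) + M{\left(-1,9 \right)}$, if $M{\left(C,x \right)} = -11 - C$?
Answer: $392$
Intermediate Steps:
$- 67 \left(-40 - -34\right) + M{\left(-1,9 \right)} = - 67 \left(-40 - -34\right) - 10 = - 67 \left(-40 + 34\right) + \left(-11 + 1\right) = \left(-67\right) \left(-6\right) - 10 = 402 - 10 = 392$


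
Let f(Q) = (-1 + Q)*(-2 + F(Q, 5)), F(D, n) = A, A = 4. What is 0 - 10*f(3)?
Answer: -40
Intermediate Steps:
F(D, n) = 4
f(Q) = -2 + 2*Q (f(Q) = (-1 + Q)*(-2 + 4) = (-1 + Q)*2 = -2 + 2*Q)
0 - 10*f(3) = 0 - 10*(-2 + 2*3) = 0 - 10*(-2 + 6) = 0 - 10*4 = 0 - 40 = -40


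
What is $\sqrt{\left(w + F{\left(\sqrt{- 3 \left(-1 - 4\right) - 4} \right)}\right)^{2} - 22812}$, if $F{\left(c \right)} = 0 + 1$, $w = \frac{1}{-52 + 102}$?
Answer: $\frac{i \sqrt{57027399}}{50} \approx 151.03 i$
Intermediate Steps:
$w = \frac{1}{50} \approx 0.02$
$F{\left(c \right)} = 1$
$\sqrt{\left(w + F{\left(\sqrt{- 3 \left(-1 - 4\right) - 4} \right)}\right)^{2} - 22812} = \sqrt{\left(\frac{1}{50} + 1\right)^{2} - 22812} = \sqrt{\left(\frac{51}{50}\right)^{2} - 22812} = \sqrt{\frac{2601}{2500} - 22812} = \sqrt{- \frac{57027399}{2500}} = \frac{i \sqrt{57027399}}{50}$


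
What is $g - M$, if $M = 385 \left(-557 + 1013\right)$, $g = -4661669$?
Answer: $-4837229$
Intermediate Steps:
$M = 175560$ ($M = 385 \cdot 456 = 175560$)
$g - M = -4661669 - 175560 = -4837229$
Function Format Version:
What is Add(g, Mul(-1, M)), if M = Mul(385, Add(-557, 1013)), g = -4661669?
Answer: -4837229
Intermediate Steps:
M = 175560 (M = Mul(385, 456) = 175560)
Add(g, Mul(-1, M)) = Add(-4661669, Mul(-1, 175560)) = Add(-4661669, -175560) = -4837229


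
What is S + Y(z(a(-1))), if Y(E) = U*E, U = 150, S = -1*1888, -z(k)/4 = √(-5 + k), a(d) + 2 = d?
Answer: -1888 - 1200*I*√2 ≈ -1888.0 - 1697.1*I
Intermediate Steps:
a(d) = -2 + d
z(k) = -4*√(-5 + k)
S = -1888
Y(E) = 150*E
S + Y(z(a(-1))) = -1888 + 150*(-4*√(-5 + (-2 - 1))) = -1888 + 150*(-4*√(-5 - 3)) = -1888 + 150*(-8*I*√2) = -1888 - 1200*I*√2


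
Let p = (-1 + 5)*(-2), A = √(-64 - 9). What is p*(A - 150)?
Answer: 1200 - 8*I*√73 ≈ 1200.0 - 68.352*I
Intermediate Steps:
A = I*√73 (A = √(-73) = I*√73 ≈ 8.544*I)
p = -8 (p = 4*(-2) = -8)
p*(A - 150) = -8*(I*√73 - 150) = -8*(-150 + I*√73) = 1200 - 8*I*√73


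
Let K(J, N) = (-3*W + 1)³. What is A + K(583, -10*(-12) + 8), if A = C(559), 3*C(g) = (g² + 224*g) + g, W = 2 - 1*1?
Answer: 438232/3 ≈ 1.4608e+5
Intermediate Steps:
W = 1 (W = 2 - 1 = 1)
C(g) = 75*g + g²/3 (C(g) = ((g² + 224*g) + g)/3 = (g² + 225*g)/3 = 75*g + g²/3)
K(J, N) = -8 (K(J, N) = (-3*1 + 1)³ = (-3 + 1)³ = (-2)³ = -8)
A = 438256/3 (A = (⅓)*559*(225 + 559) = (⅓)*559*784 = 438256/3 ≈ 1.4609e+5)
A + K(583, -10*(-12) + 8) = 438256/3 - 8 = 438232/3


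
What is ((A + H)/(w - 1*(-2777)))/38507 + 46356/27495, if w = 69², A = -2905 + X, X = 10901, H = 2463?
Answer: 4485282472967/2660285745390 ≈ 1.6860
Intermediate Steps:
A = 7996 (A = -2905 + 10901 = 7996)
w = 4761
((A + H)/(w - 1*(-2777)))/38507 + 46356/27495 = ((7996 + 2463)/(4761 - 1*(-2777)))/38507 + 46356/27495 = (10459/(4761 + 2777))*(1/38507) + 46356*(1/27495) = (10459/7538)*(1/38507) + 15452/9165 = 10459/290265766 + 15452/9165 = 4485282472967/2660285745390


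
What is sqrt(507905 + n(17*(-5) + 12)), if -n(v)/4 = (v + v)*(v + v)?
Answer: sqrt(422641) ≈ 650.11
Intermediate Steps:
n(v) = -16*v**2 (n(v) = -4*(v + v)*(v + v) = -4*2*v*2*v = -16*v**2)
sqrt(507905 + n(17*(-5) + 12)) = sqrt(507905 - 16*(17*(-5) + 12)**2) = sqrt(507905 - 16*(-85 + 12)**2) = sqrt(507905 - 16*(-73)**2) = sqrt(507905 - 16*5329) = sqrt(507905 - 85264) = sqrt(422641)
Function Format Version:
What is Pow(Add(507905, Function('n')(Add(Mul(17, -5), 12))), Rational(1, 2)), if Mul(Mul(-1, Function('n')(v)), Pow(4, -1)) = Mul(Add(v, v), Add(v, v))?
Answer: Pow(422641, Rational(1, 2)) ≈ 650.11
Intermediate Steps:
Function('n')(v) = Mul(-16, Pow(v, 2)) (Function('n')(v) = Mul(-4, Mul(Add(v, v), Add(v, v))) = Mul(-4, Mul(Mul(2, v), Mul(2, v))) = Mul(-4, Mul(4, Pow(v, 2))) = Mul(-16, Pow(v, 2)))
Pow(Add(507905, Function('n')(Add(Mul(17, -5), 12))), Rational(1, 2)) = Pow(Add(507905, Mul(-16, Pow(Add(Mul(17, -5), 12), 2))), Rational(1, 2)) = Pow(Add(507905, Mul(-16, Pow(Add(-85, 12), 2))), Rational(1, 2)) = Pow(Add(507905, Mul(-16, Pow(-73, 2))), Rational(1, 2)) = Pow(Add(507905, Mul(-16, 5329)), Rational(1, 2)) = Pow(Add(507905, -85264), Rational(1, 2)) = Pow(422641, Rational(1, 2))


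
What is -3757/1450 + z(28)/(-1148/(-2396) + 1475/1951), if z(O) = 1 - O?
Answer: -4264641257/174418325 ≈ -24.451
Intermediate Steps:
-3757/1450 + z(28)/(-1148/(-2396) + 1475/1951) = -3757/1450 + (1 - 1*28)/(-1148/(-2396) + 1475/1951) = -3757*1/1450 + (1 - 28)/(-1148*(-1/2396) + 1475*(1/1951)) = -3757/1450 - 27/(287/599 + 1475/1951) = -3757/1450 - 27/1443462/1168649 = -3757/1450 - 27*1168649/1443462 = -3757/1450 - 10517841/481154 = -4264641257/174418325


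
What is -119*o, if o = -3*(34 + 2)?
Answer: 12852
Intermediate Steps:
o = -108 (o = -3*36 = -108)
-119*o = -119*(-108) = 12852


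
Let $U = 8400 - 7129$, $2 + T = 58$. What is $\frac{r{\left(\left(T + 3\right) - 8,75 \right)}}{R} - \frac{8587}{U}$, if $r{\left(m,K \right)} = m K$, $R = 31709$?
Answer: $- \frac{8626568}{1300069} \approx -6.6355$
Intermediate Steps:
$T = 56$ ($T = -2 + 58 = 56$)
$U = 1271$ ($U = 8400 - 7129 = 1271$)
$r{\left(m,K \right)} = K m$
$\frac{r{\left(\left(T + 3\right) - 8,75 \right)}}{R} - \frac{8587}{U} = \frac{75 \left(\left(56 + 3\right) - 8\right)}{31709} - \frac{8587}{1271} = 75 \left(59 - 8\right) \frac{1}{31709} - \frac{277}{41} = 75 \cdot 51 \cdot \frac{1}{31709} - \frac{277}{41} = 3825 \cdot \frac{1}{31709} - \frac{277}{41} = \frac{3825}{31709} - \frac{277}{41} = - \frac{8626568}{1300069}$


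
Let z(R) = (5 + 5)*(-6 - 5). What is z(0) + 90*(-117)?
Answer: -10640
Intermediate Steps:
z(R) = -110 (z(R) = 10*(-11) = -110)
z(0) + 90*(-117) = -110 + 90*(-117) = -110 - 10530 = -10640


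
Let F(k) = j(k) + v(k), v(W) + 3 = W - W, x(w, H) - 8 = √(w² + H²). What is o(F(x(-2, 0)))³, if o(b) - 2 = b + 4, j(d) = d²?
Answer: 1092727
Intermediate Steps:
x(w, H) = 8 + √(H² + w²) (x(w, H) = 8 + √(w² + H²) = 8 + √(H² + w²))
v(W) = -3 (v(W) = -3 + (W - W) = -3 + 0 = -3)
F(k) = -3 + k² (F(k) = k² - 3 = -3 + k²)
o(b) = 6 + b (o(b) = 2 + (b + 4) = 2 + (4 + b) = 6 + b)
o(F(x(-2, 0)))³ = (6 + (-3 + (8 + √(0² + (-2)²))²))³ = (6 + (-3 + (8 + √(0 + 4))²))³ = (6 + (-3 + (8 + √4)²))³ = (6 + (-3 + (8 + 2)²))³ = (6 + (-3 + 10²))³ = (6 + (-3 + 100))³ = (6 + 97)³ = 103³ = 1092727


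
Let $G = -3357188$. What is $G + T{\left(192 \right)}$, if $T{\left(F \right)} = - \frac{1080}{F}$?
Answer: $- \frac{26857549}{8} \approx -3.3572 \cdot 10^{6}$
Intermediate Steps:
$G + T{\left(192 \right)} = -3357188 - \frac{1080}{192} = -3357188 - \frac{45}{8} = - \frac{26857549}{8}$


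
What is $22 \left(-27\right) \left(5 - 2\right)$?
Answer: $-1782$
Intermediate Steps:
$22 \left(-27\right) \left(5 - 2\right) = - 594 \left(5 - 2\right) = \left(-594\right) 3 = -1782$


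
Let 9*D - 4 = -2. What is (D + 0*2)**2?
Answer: 4/81 ≈ 0.049383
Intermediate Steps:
D = 2/9 (D = 4/9 + (1/9)*(-2) = 4/9 - 2/9 = 2/9 ≈ 0.22222)
(D + 0*2)**2 = (2/9 + 0*2)**2 = (2/9 + 0)**2 = (2/9)**2 = 4/81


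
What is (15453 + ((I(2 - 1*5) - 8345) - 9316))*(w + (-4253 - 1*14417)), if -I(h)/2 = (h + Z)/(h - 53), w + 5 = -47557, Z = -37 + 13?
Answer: 1024128858/7 ≈ 1.4630e+8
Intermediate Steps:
Z = -24
w = -47562 (w = -5 - 47557 = -47562)
I(h) = -2*(-24 + h)/(-53 + h) (I(h) = -2*(h - 24)/(h - 53) = -2*(-24 + h)/(-53 + h))
(15453 + ((I(2 - 1*5) - 8345) - 9316))*(w + (-4253 - 1*14417)) = (15453 + ((2*(24 - (2 - 1*5))/(-53 + (2 - 1*5)) - 8345) - 9316))*(-47562 + (-4253 - 1*14417)) = (15453 + ((2*(24 - (2 - 5))/(-53 + (2 - 5)) - 8345) - 9316))*(-47562 + (-4253 - 14417)) = (15453 + ((2*(24 - 1*(-3))/(-53 - 3) - 8345) - 9316))*(-47562 - 18670) = (15453 + ((2*(24 + 3)/(-56) - 8345) - 9316))*(-66232) = (15453 + ((2*(-1/56)*27 - 8345) - 9316))*(-66232) = (15453 + ((-27/28 - 8345) - 9316))*(-66232) = (15453 + (-233687/28 - 9316))*(-66232) = (15453 - 494535/28)*(-66232) = -61851/28*(-66232) = 1024128858/7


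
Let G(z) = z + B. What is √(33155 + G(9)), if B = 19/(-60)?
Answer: √29847315/30 ≈ 182.11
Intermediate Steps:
B = -19/60 (B = 19*(-1/60) = -19/60 ≈ -0.31667)
G(z) = -19/60 + z (G(z) = z - 19/60 = -19/60 + z)
√(33155 + G(9)) = √(33155 + (-19/60 + 9)) = √(33155 + 521/60) = √(1989821/60) = √29847315/30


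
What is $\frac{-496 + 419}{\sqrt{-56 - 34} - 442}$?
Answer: $\frac{2431}{13961} + \frac{33 i \sqrt{10}}{27922} \approx 0.17413 + 0.0037374 i$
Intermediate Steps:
$\frac{-496 + 419}{\sqrt{-56 - 34} - 442} = - \frac{77}{\sqrt{-90} - 442} = - \frac{77}{3 i \sqrt{10} - 442} = - \frac{77}{-442 + 3 i \sqrt{10}}$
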